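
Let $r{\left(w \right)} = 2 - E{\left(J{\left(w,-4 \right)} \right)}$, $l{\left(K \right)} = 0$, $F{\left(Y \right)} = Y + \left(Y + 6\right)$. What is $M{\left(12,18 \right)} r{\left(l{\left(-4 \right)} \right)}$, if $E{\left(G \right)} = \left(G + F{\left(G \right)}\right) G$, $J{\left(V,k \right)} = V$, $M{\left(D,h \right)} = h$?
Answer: $36$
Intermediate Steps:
$F{\left(Y \right)} = 6 + 2 Y$ ($F{\left(Y \right)} = Y + \left(6 + Y\right) = 6 + 2 Y$)
$E{\left(G \right)} = G \left(6 + 3 G\right)$ ($E{\left(G \right)} = \left(G + \left(6 + 2 G\right)\right) G = \left(6 + 3 G\right) G = G \left(6 + 3 G\right)$)
$r{\left(w \right)} = 2 - 3 w \left(2 + w\right)$
$M{\left(12,18 \right)} r{\left(l{\left(-4 \right)} \right)} = 18 \left(2 - 0 \left(2 + 0\right)\right) = 18 \left(2 - 0 \cdot 2\right) = 18 \left(2 + 0\right) = 18 \cdot 2 = 36$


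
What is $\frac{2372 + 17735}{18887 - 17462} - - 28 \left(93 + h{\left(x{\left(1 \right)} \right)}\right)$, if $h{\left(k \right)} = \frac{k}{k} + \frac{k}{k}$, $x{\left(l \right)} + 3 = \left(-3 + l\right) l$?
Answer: $\frac{3810607}{1425} \approx 2674.1$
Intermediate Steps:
$x{\left(l \right)} = -3 + l \left(-3 + l\right)$ ($x{\left(l \right)} = -3 + \left(-3 + l\right) l = -3 + l \left(-3 + l\right)$)
$h{\left(k \right)} = 2$ ($h{\left(k \right)} = 1 + 1 = 2$)
$\frac{2372 + 17735}{18887 - 17462} - - 28 \left(93 + h{\left(x{\left(1 \right)} \right)}\right) = \frac{2372 + 17735}{18887 - 17462} - - 28 \left(93 + 2\right) = \frac{20107}{1425} - \left(-28\right) 95 = 20107 \cdot \frac{1}{1425} - -2660 = \frac{20107}{1425} + 2660 = \frac{3810607}{1425}$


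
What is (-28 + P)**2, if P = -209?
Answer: 56169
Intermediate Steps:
(-28 + P)**2 = (-28 - 209)**2 = (-237)**2 = 56169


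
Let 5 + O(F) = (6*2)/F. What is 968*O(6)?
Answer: -2904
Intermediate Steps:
O(F) = -5 + 12/F (O(F) = -5 + (6*2)/F = -5 + 12/F)
968*O(6) = 968*(-5 + 12/6) = 968*(-5 + 12*(1/6)) = 968*(-5 + 2) = 968*(-3) = -2904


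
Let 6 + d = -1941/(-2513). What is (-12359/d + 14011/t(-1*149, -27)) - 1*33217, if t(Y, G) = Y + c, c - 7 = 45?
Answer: -39499478021/1274289 ≈ -30997.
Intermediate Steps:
c = 52 (c = 7 + 45 = 52)
t(Y, G) = 52 + Y (t(Y, G) = Y + 52 = 52 + Y)
d = -13137/2513 (d = -6 - 1941/(-2513) = -6 - 1941*(-1/2513) = -6 + 1941/2513 = -13137/2513 ≈ -5.2276)
(-12359/d + 14011/t(-1*149, -27)) - 1*33217 = (-12359/(-13137/2513) + 14011/(52 - 1*149)) - 1*33217 = (-12359*(-2513/13137) + 14011/(52 - 149)) - 33217 = (31058167/13137 + 14011/(-97)) - 33217 = (31058167/13137 + 14011*(-1/97)) - 33217 = (31058167/13137 - 14011/97) - 33217 = 2828579692/1274289 - 33217 = -39499478021/1274289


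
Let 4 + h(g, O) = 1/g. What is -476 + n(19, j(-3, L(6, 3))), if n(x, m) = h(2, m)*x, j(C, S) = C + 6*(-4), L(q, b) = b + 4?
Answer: -1085/2 ≈ -542.50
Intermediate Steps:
L(q, b) = 4 + b
h(g, O) = -4 + 1/g
j(C, S) = -24 + C (j(C, S) = C - 24 = -24 + C)
n(x, m) = -7*x/2 (n(x, m) = (-4 + 1/2)*x = (-4 + ½)*x = -7*x/2)
-476 + n(19, j(-3, L(6, 3))) = -476 - 7/2*19 = -476 - 133/2 = -1085/2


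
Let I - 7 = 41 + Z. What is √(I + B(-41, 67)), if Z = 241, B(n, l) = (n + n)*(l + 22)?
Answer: I*√7009 ≈ 83.72*I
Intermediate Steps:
B(n, l) = 2*n*(22 + l) (B(n, l) = (2*n)*(22 + l) = 2*n*(22 + l))
I = 289 (I = 7 + (41 + 241) = 7 + 282 = 289)
√(I + B(-41, 67)) = √(289 + 2*(-41)*(22 + 67)) = √(289 + 2*(-41)*89) = √(289 - 7298) = √(-7009) = I*√7009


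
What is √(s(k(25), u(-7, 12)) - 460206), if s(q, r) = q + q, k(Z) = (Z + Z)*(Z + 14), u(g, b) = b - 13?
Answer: I*√456306 ≈ 675.5*I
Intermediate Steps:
u(g, b) = -13 + b
k(Z) = 2*Z*(14 + Z) (k(Z) = (2*Z)*(14 + Z) = 2*Z*(14 + Z))
s(q, r) = 2*q
√(s(k(25), u(-7, 12)) - 460206) = √(2*(2*25*(14 + 25)) - 460206) = √(2*(2*25*39) - 460206) = √(2*1950 - 460206) = √(3900 - 460206) = √(-456306) = I*√456306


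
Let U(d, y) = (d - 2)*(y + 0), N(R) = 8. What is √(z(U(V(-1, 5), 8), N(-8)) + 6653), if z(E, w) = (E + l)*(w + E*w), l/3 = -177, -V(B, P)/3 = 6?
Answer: √885605 ≈ 941.07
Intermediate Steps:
V(B, P) = -18 (V(B, P) = -3*6 = -18)
l = -531 (l = 3*(-177) = -531)
U(d, y) = y*(-2 + d) (U(d, y) = (-2 + d)*y = y*(-2 + d))
z(E, w) = (-531 + E)*(w + E*w) (z(E, w) = (E - 531)*(w + E*w) = (-531 + E)*(w + E*w))
√(z(U(V(-1, 5), 8), N(-8)) + 6653) = √(8*(-531 + (8*(-2 - 18))² - 4240*(-2 - 18)) + 6653) = √(8*(-531 + (8*(-20))² - 4240*(-20)) + 6653) = √(8*(-531 + (-160)² - 530*(-160)) + 6653) = √(8*(-531 + 25600 + 84800) + 6653) = √(8*109869 + 6653) = √(878952 + 6653) = √885605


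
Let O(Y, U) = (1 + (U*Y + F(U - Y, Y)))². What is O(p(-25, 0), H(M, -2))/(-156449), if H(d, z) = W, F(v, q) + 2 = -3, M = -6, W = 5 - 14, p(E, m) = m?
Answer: -16/156449 ≈ -0.00010227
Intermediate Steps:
W = -9
F(v, q) = -5 (F(v, q) = -2 - 3 = -5)
H(d, z) = -9
O(Y, U) = (-4 + U*Y)² (O(Y, U) = (1 + (U*Y - 5))² = (1 + (-5 + U*Y))² = (-4 + U*Y)²)
O(p(-25, 0), H(M, -2))/(-156449) = (-4 - 9*0)²/(-156449) = (-4 + 0)²*(-1/156449) = (-4)²*(-1/156449) = 16*(-1/156449) = -16/156449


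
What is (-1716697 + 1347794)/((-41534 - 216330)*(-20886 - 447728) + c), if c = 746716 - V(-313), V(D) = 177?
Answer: -368903/120839427035 ≈ -3.0528e-6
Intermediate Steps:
c = 746539 (c = 746716 - 1*177 = 746716 - 177 = 746539)
(-1716697 + 1347794)/((-41534 - 216330)*(-20886 - 447728) + c) = (-1716697 + 1347794)/((-41534 - 216330)*(-20886 - 447728) + 746539) = -368903/(-257864*(-468614) + 746539) = -368903/(120838680496 + 746539) = -368903/120839427035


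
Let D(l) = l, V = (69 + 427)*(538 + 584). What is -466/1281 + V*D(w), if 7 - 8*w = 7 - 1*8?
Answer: 712891406/1281 ≈ 5.5651e+5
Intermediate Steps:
V = 556512 (V = 496*1122 = 556512)
w = 1 (w = 7/8 - (7 - 1*8)/8 = 7/8 - (7 - 8)/8 = 7/8 - ⅛*(-1) = 7/8 + ⅛ = 1)
-466/1281 + V*D(w) = -466/1281 + 556512*1 = -466*1/1281 + 556512 = -466/1281 + 556512 = 712891406/1281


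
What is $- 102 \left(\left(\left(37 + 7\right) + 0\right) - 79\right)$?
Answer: $3570$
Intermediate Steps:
$- 102 \left(\left(\left(37 + 7\right) + 0\right) - 79\right) = - 102 \left(\left(44 + 0\right) - 79\right) = - 102 \left(44 - 79\right) = \left(-102\right) \left(-35\right) = 3570$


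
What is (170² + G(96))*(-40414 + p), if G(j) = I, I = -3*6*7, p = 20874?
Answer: -562243960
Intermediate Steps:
I = -126 (I = -18*7 = -126)
G(j) = -126
(170² + G(96))*(-40414 + p) = (170² - 126)*(-40414 + 20874) = (28900 - 126)*(-19540) = 28774*(-19540) = -562243960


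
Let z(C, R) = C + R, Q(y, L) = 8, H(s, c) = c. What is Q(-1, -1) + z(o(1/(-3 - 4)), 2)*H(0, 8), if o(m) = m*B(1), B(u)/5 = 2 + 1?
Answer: 48/7 ≈ 6.8571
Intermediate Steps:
B(u) = 15 (B(u) = 5*(2 + 1) = 5*3 = 15)
o(m) = 15*m (o(m) = m*15 = 15*m)
Q(-1, -1) + z(o(1/(-3 - 4)), 2)*H(0, 8) = 8 + (15/(-3 - 4) + 2)*8 = 8 + (15/(-7) + 2)*8 = 8 + (15*(-⅐) + 2)*8 = 8 + (-15/7 + 2)*8 = 8 - ⅐*8 = 8 - 8/7 = 48/7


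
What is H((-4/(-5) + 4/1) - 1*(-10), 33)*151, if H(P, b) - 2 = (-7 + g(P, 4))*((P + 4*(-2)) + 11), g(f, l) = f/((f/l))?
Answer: -38807/5 ≈ -7761.4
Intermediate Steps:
g(f, l) = l (g(f, l) = f*(l/f) = l)
H(P, b) = -7 - 3*P (H(P, b) = 2 + (-7 + 4)*((P + 4*(-2)) + 11) = 2 - 3*((P - 8) + 11) = 2 - 3*((-8 + P) + 11) = 2 - 3*(3 + P) = 2 + (-9 - 3*P) = -7 - 3*P)
H((-4/(-5) + 4/1) - 1*(-10), 33)*151 = (-7 - 3*((-4/(-5) + 4/1) - 1*(-10)))*151 = (-7 - 3*((-4*(-⅕) + 4*1) + 10))*151 = (-7 - 3*((⅘ + 4) + 10))*151 = (-7 - 3*(24/5 + 10))*151 = (-7 - 3*74/5)*151 = (-7 - 222/5)*151 = -257/5*151 = -38807/5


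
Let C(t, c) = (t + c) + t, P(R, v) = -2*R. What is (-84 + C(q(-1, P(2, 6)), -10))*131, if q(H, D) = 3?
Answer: -11528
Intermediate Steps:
C(t, c) = c + 2*t (C(t, c) = (c + t) + t = c + 2*t)
(-84 + C(q(-1, P(2, 6)), -10))*131 = (-84 + (-10 + 2*3))*131 = (-84 + (-10 + 6))*131 = (-84 - 4)*131 = -88*131 = -11528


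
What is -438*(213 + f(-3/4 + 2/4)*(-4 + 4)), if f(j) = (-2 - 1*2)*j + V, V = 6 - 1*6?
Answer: -93294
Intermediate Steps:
V = 0 (V = 6 - 6 = 0)
f(j) = -4*j (f(j) = (-2 - 1*2)*j + 0 = (-2 - 2)*j + 0 = -4*j + 0 = -4*j)
-438*(213 + f(-3/4 + 2/4)*(-4 + 4)) = -438*(213 + (-4*(-3/4 + 2/4))*(-4 + 4)) = -438*(213 - 4*(-3*1/4 + 2*(1/4))*0) = -438*(213 - 4*(-3/4 + 1/2)*0) = -438*(213 - 4*(-1/4)*0) = -438*(213 + 1*0) = -438*(213 + 0) = -438*213 = -93294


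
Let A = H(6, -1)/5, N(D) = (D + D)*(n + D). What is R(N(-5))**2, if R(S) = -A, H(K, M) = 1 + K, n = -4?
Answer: 49/25 ≈ 1.9600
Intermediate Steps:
N(D) = 2*D*(-4 + D) (N(D) = (D + D)*(-4 + D) = (2*D)*(-4 + D) = 2*D*(-4 + D))
A = 7/5 (A = (1 + 6)/5 = 7*(1/5) = 7/5 ≈ 1.4000)
R(S) = -7/5 (R(S) = -1*7/5 = -7/5)
R(N(-5))**2 = (-7/5)**2 = 49/25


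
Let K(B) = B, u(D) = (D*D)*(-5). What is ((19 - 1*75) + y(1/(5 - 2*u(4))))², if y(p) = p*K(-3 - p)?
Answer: 2325917809216/741200625 ≈ 3138.0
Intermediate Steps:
u(D) = -5*D² (u(D) = D²*(-5) = -5*D²)
y(p) = p*(-3 - p)
((19 - 1*75) + y(1/(5 - 2*u(4))))² = ((19 - 1*75) - (3 + 1/(5 - (-10)*4²))/(5 - (-10)*4²))² = ((19 - 75) - (3 + 1/(5 - (-10)*16))/(5 - (-10)*16))² = (-56 - (3 + 1/(5 - 2*(-80)))/(5 - 2*(-80)))² = (-56 - (3 + 1/(5 + 160))/(5 + 160))² = (-56 - 1*(3 + 1/165)/165)² = (-56 - 1*1/165*(3 + 1/165))² = (-56 - 1*1/165*496/165)² = (-56 - 496/27225)² = (-1525096/27225)² = 2325917809216/741200625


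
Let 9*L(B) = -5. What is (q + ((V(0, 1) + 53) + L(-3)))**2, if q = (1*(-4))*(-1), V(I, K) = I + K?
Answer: 267289/81 ≈ 3299.9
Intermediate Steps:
L(B) = -5/9 (L(B) = (1/9)*(-5) = -5/9)
q = 4 (q = -4*(-1) = 4)
(q + ((V(0, 1) + 53) + L(-3)))**2 = (4 + (((0 + 1) + 53) - 5/9))**2 = (4 + ((1 + 53) - 5/9))**2 = (4 + (54 - 5/9))**2 = (4 + 481/9)**2 = (517/9)**2 = 267289/81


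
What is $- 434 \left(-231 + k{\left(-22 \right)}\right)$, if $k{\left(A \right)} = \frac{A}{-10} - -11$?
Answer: $\frac{472626}{5} \approx 94525.0$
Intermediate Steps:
$k{\left(A \right)} = 11 - \frac{A}{10}$ ($k{\left(A \right)} = A \left(- \frac{1}{10}\right) + 11 = - \frac{A}{10} + 11 = 11 - \frac{A}{10}$)
$- 434 \left(-231 + k{\left(-22 \right)}\right) = - 434 \left(-231 + \left(11 - - \frac{11}{5}\right)\right) = - 434 \left(-231 + \left(11 + \frac{11}{5}\right)\right) = - 434 \left(-231 + \frac{66}{5}\right) = \left(-434\right) \left(- \frac{1089}{5}\right) = \frac{472626}{5}$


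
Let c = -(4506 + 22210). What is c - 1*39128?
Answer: -65844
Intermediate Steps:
c = -26716 (c = -1*26716 = -26716)
c - 1*39128 = -26716 - 1*39128 = -26716 - 39128 = -65844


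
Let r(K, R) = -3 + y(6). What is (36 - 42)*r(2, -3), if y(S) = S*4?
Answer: -126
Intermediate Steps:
y(S) = 4*S
r(K, R) = 21 (r(K, R) = -3 + 4*6 = -3 + 24 = 21)
(36 - 42)*r(2, -3) = (36 - 42)*21 = -6*21 = -126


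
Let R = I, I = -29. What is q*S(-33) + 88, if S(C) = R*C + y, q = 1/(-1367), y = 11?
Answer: 119328/1367 ≈ 87.292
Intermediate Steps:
q = -1/1367 ≈ -0.00073153
R = -29
S(C) = 11 - 29*C (S(C) = -29*C + 11 = 11 - 29*C)
q*S(-33) + 88 = -(11 - 29*(-33))/1367 + 88 = -(11 + 957)/1367 + 88 = -1/1367*968 + 88 = -968/1367 + 88 = 119328/1367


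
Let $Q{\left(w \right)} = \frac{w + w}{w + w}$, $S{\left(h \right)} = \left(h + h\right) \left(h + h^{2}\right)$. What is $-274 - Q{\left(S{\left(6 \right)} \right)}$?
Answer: $-275$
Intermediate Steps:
$S{\left(h \right)} = 2 h \left(h + h^{2}\right)$
$Q{\left(w \right)} = 1$ ($Q{\left(w \right)} = \frac{2 w}{2 w} = 2 w \frac{1}{2 w} = 1$)
$-274 - Q{\left(S{\left(6 \right)} \right)} = -274 - 1 = -275$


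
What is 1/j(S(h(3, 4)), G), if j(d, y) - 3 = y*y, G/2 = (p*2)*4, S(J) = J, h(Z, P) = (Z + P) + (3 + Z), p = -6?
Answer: 1/9219 ≈ 0.00010847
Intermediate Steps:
h(Z, P) = 3 + P + 2*Z (h(Z, P) = (P + Z) + (3 + Z) = 3 + P + 2*Z)
G = -96 (G = 2*(-6*2*4) = 2*(-12*4) = 2*(-48) = -96)
j(d, y) = 3 + y**2 (j(d, y) = 3 + y*y = 3 + y**2)
1/j(S(h(3, 4)), G) = 1/(3 + (-96)**2) = 1/(3 + 9216) = 1/9219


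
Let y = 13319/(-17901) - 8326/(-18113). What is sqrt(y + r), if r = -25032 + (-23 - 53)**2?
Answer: I*sqrt(24993255634512288877)/36026757 ≈ 138.77*I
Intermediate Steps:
r = -19256 (r = -25032 + (-76)**2 = -25032 + 5776 = -19256)
y = -92203321/324240813 (y = 13319*(-1/17901) - 8326*(-1/18113) = -13319/17901 + 8326/18113 = -92203321/324240813 ≈ -0.28437)
sqrt(y + r) = sqrt(-92203321/324240813 - 19256) = sqrt(-6243673298449/324240813) = I*sqrt(24993255634512288877)/36026757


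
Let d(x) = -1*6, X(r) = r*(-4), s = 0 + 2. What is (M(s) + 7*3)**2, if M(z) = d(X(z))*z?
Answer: 81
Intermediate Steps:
s = 2
X(r) = -4*r
d(x) = -6
M(z) = -6*z
(M(s) + 7*3)**2 = (-6*2 + 7*3)**2 = (-12 + 21)**2 = 9**2 = 81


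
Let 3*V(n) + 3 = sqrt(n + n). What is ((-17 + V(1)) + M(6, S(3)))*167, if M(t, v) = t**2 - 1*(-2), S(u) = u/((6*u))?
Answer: 3340 + 167*sqrt(2)/3 ≈ 3418.7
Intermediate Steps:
V(n) = -1 + sqrt(2)*sqrt(n)/3 (V(n) = -1 + sqrt(n + n)/3 = -1 + sqrt(2*n)/3 = -1 + (sqrt(2)*sqrt(n))/3 = -1 + sqrt(2)*sqrt(n)/3)
S(u) = 1/6 (S(u) = u*(1/(6*u)) = 1/6)
M(t, v) = 2 + t**2 (M(t, v) = t**2 + 2 = 2 + t**2)
((-17 + V(1)) + M(6, S(3)))*167 = ((-17 + (-1 + sqrt(2)*sqrt(1)/3)) + (2 + 6**2))*167 = ((-17 + (-1 + (1/3)*sqrt(2)*1)) + (2 + 36))*167 = ((-17 + (-1 + sqrt(2)/3)) + 38)*167 = ((-18 + sqrt(2)/3) + 38)*167 = (20 + sqrt(2)/3)*167 = 3340 + 167*sqrt(2)/3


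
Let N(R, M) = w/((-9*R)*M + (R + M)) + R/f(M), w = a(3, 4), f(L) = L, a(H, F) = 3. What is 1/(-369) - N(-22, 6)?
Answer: 1583437/432468 ≈ 3.6614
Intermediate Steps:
w = 3
N(R, M) = 3/(M + R - 9*M*R) + R/M (N(R, M) = 3/((-9*R)*M + (R + M)) + R/M = 3/(-9*M*R + (M + R)) + R/M = 3/(M + R - 9*M*R) + R/M)
1/(-369) - N(-22, 6) = 1/(-369) - ((-22)² + 3*6 + 6*(-22) - 9*6*(-22)²)/(6*(6 - 22 - 9*6*(-22))) = -1/369 - (484 + 18 - 132 - 9*6*484)/(6*(6 - 22 + 1188)) = -1/369 - (484 + 18 - 132 - 26136)/(6*1172) = -1/369 - (-25766)/(6*1172) = -1/369 - 1*(-12883/3516) = -1/369 + 12883/3516 = 1583437/432468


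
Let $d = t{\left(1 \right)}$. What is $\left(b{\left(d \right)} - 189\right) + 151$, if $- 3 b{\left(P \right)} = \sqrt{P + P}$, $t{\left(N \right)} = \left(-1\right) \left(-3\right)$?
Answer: $-38 - \frac{\sqrt{6}}{3} \approx -38.817$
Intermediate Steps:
$t{\left(N \right)} = 3$
$d = 3$
$b{\left(P \right)} = - \frac{\sqrt{2} \sqrt{P}}{3}$ ($b{\left(P \right)} = - \frac{\sqrt{P + P}}{3} = - \frac{\sqrt{2 P}}{3} = - \frac{\sqrt{2} \sqrt{P}}{3}$)
$\left(b{\left(d \right)} - 189\right) + 151 = \left(- \frac{\sqrt{2} \sqrt{3}}{3} - 189\right) + 151 = \left(- \frac{\sqrt{6}}{3} - 189\right) + 151 = \left(-189 - \frac{\sqrt{6}}{3}\right) + 151 = -38 - \frac{\sqrt{6}}{3}$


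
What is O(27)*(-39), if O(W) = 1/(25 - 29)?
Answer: 39/4 ≈ 9.7500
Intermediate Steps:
O(W) = -1/4 (O(W) = 1/(-4) = -1/4)
O(27)*(-39) = -1/4*(-39) = 39/4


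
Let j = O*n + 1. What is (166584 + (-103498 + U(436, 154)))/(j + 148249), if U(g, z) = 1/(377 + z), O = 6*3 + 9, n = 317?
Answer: 33498667/83265579 ≈ 0.40231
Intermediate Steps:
O = 27 (O = 18 + 9 = 27)
j = 8560 (j = 27*317 + 1 = 8559 + 1 = 8560)
(166584 + (-103498 + U(436, 154)))/(j + 148249) = (166584 + (-103498 + 1/(377 + 154)))/(8560 + 148249) = (166584 + (-103498 + 1/531))/156809 = (166584 + (-103498 + 1/531))*(1/156809) = (166584 - 54957437/531)*(1/156809) = (33498667/531)*(1/156809) = 33498667/83265579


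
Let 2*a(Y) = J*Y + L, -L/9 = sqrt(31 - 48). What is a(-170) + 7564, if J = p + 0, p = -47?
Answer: 11559 - 9*I*sqrt(17)/2 ≈ 11559.0 - 18.554*I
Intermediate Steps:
J = -47 (J = -47 + 0 = -47)
L = -9*I*sqrt(17) (L = -9*sqrt(31 - 48) = -9*I*sqrt(17) ≈ -37.108*I)
a(Y) = -47*Y/2 - 9*I*sqrt(17)/2 (a(Y) = (-47*Y - 9*I*sqrt(17))/2 = -47*Y/2 - 9*I*sqrt(17)/2)
a(-170) + 7564 = (-47/2*(-170) - 9*I*sqrt(17)/2) + 7564 = (3995 - 9*I*sqrt(17)/2) + 7564 = 11559 - 9*I*sqrt(17)/2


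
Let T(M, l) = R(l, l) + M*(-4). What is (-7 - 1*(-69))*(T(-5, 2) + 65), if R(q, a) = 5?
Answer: 5580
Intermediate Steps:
T(M, l) = 5 - 4*M (T(M, l) = 5 + M*(-4) = 5 - 4*M)
(-7 - 1*(-69))*(T(-5, 2) + 65) = (-7 - 1*(-69))*((5 - 4*(-5)) + 65) = (-7 + 69)*((5 + 20) + 65) = 62*(25 + 65) = 62*90 = 5580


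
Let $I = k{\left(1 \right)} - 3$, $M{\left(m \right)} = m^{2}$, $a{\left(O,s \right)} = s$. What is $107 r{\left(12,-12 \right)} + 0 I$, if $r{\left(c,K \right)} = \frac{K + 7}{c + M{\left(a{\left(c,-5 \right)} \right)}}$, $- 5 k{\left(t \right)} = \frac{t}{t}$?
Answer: $- \frac{535}{37} \approx -14.459$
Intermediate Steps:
$k{\left(t \right)} = - \frac{1}{5}$ ($k{\left(t \right)} = - \frac{t \frac{1}{t}}{5} = \left(- \frac{1}{5}\right) 1 = - \frac{1}{5}$)
$I = - \frac{16}{5}$ ($I = - \frac{1}{5} - 3 = - \frac{16}{5} \approx -3.2$)
$r{\left(c,K \right)} = \frac{7 + K}{25 + c}$ ($r{\left(c,K \right)} = \frac{K + 7}{c + \left(-5\right)^{2}} = \frac{7 + K}{c + 25} = \frac{7 + K}{25 + c}$)
$107 r{\left(12,-12 \right)} + 0 I = 107 \frac{7 - 12}{25 + 12} + 0 \left(- \frac{16}{5}\right) = 107 \cdot \frac{1}{37} \left(-5\right) + 0 = 107 \left(- \frac{5}{37}\right) + 0 = - \frac{535}{37} + 0 = - \frac{535}{37}$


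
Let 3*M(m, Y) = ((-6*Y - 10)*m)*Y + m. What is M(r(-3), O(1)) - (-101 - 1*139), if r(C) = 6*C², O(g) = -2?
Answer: 186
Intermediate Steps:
M(m, Y) = m/3 + Y*m*(-10 - 6*Y)/3 (M(m, Y) = (((-6*Y - 10)*m)*Y + m)/3 = (((-10 - 6*Y)*m)*Y + m)/3 = ((m*(-10 - 6*Y))*Y + m)/3 = (Y*m*(-10 - 6*Y) + m)/3 = (m + Y*m*(-10 - 6*Y))/3 = m/3 + Y*m*(-10 - 6*Y)/3)
M(r(-3), O(1)) - (-101 - 1*139) = (6*(-3)²)*(1 - 10*(-2) - 6*(-2)²)/3 - (-101 - 1*139) = (6*9)*(1 + 20 - 6*4)/3 - (-101 - 139) = (⅓)*54*(1 + 20 - 24) - 1*(-240) = (⅓)*54*(-3) + 240 = -54 + 240 = 186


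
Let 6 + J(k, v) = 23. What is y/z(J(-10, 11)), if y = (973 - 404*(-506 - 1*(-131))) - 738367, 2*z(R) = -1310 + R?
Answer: 390596/431 ≈ 906.25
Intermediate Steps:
J(k, v) = 17 (J(k, v) = -6 + 23 = 17)
z(R) = -655 + R/2 (z(R) = (-1310 + R)/2 = -655 + R/2)
y = -585894 (y = (973 - 404*(-506 + 131)) - 738367 = (973 - 404*(-375)) - 738367 = (973 + 151500) - 738367 = 152473 - 738367 = -585894)
y/z(J(-10, 11)) = -585894/(-655 + (1/2)*17) = -585894/(-655 + 17/2) = -585894/(-1293/2) = -585894*(-2/1293) = 390596/431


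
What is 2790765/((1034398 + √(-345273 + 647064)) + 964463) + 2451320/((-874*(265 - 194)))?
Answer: -314931840457138723/8264444791753954 - 1302357*√6159/266362999702 ≈ -38.107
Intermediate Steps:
2790765/((1034398 + √(-345273 + 647064)) + 964463) + 2451320/((-874*(265 - 194))) = 2790765/((1034398 + √301791) + 964463) + 2451320/((-874*71)) = 2790765/((1034398 + 7*√6159) + 964463) + 2451320/(-62054) = 2790765/(1998861 + 7*√6159) + 2451320*(-1/62054) = 2790765/(1998861 + 7*√6159) - 1225660/31027 = -1225660/31027 + 2790765/(1998861 + 7*√6159)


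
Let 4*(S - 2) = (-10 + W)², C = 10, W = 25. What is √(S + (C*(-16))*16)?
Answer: I*√10007/2 ≈ 50.018*I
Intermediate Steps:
S = 233/4 (S = 2 + (-10 + 25)²/4 = 2 + (¼)*15² = 2 + (¼)*225 = 2 + 225/4 = 233/4 ≈ 58.250)
√(S + (C*(-16))*16) = √(233/4 + (10*(-16))*16) = √(233/4 - 160*16) = √(233/4 - 2560) = √(-10007/4) = I*√10007/2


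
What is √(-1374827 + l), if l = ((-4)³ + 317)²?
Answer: I*√1310818 ≈ 1144.9*I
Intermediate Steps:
l = 64009 (l = (-64 + 317)² = 253² = 64009)
√(-1374827 + l) = √(-1374827 + 64009) = √(-1310818) = I*√1310818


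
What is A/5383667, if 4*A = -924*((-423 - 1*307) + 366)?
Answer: 84084/5383667 ≈ 0.015618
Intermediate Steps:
A = 84084 (A = (-924*((-423 - 1*307) + 366))/4 = (-924*((-423 - 307) + 366))/4 = (-924*(-730 + 366))/4 = (-924*(-364))/4 = (¼)*336336 = 84084)
A/5383667 = 84084/5383667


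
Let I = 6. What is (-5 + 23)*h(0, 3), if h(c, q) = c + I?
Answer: 108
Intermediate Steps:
h(c, q) = 6 + c (h(c, q) = c + 6 = 6 + c)
(-5 + 23)*h(0, 3) = (-5 + 23)*(6 + 0) = 18*6 = 108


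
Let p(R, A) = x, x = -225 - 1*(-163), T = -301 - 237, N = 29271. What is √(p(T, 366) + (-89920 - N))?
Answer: I*√119253 ≈ 345.33*I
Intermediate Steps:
T = -538
x = -62 (x = -225 + 163 = -62)
p(R, A) = -62
√(p(T, 366) + (-89920 - N)) = √(-62 + (-89920 - 1*29271)) = √(-62 + (-89920 - 29271)) = √(-62 - 119191) = √(-119253) = I*√119253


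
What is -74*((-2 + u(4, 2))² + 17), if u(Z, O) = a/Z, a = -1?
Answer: -13061/8 ≈ -1632.6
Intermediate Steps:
u(Z, O) = -1/Z
-74*((-2 + u(4, 2))² + 17) = -74*((-2 - 1/4)² + 17) = -74*((-2 - 1*¼)² + 17) = -74*((-2 - ¼)² + 17) = -74*((-9/4)² + 17) = -74*(81/16 + 17) = -74*353/16 = -13061/8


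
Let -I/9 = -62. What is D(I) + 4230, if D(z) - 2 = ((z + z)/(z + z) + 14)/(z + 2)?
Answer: 473987/112 ≈ 4232.0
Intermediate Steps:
I = 558 (I = -9*(-62) = 558)
D(z) = 2 + 15/(2 + z) (D(z) = 2 + ((z + z)/(z + z) + 14)/(z + 2) = 2 + ((2*z)/((2*z)) + 14)/(2 + z) = 2 + ((2*z)*(1/(2*z)) + 14)/(2 + z) = 2 + (1 + 14)/(2 + z) = 2 + 15/(2 + z))
D(I) + 4230 = (19 + 2*558)/(2 + 558) + 4230 = (19 + 1116)/560 + 4230 = (1/560)*1135 + 4230 = 227/112 + 4230 = 473987/112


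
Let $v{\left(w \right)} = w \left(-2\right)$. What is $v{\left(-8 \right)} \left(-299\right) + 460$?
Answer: $-4324$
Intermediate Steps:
$v{\left(w \right)} = - 2 w$
$v{\left(-8 \right)} \left(-299\right) + 460 = \left(-2\right) \left(-8\right) \left(-299\right) + 460 = 16 \left(-299\right) + 460 = -4784 + 460 = -4324$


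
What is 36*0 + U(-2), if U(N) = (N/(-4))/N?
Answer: -¼ ≈ -0.25000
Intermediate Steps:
U(N) = -¼ (U(N) = (N*(-¼))/N = (-N/4)/N = -¼)
36*0 + U(-2) = 36*0 - ¼ = 0 - ¼ = -¼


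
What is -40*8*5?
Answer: -1600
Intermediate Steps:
-40*8*5 = -320*5 = -1600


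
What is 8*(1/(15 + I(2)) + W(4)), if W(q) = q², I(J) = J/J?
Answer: 257/2 ≈ 128.50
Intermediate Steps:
I(J) = 1
8*(1/(15 + I(2)) + W(4)) = 8*(1/(15 + 1) + 4²) = 8*(1/16 + 16) = 8*(257/16) = 257/2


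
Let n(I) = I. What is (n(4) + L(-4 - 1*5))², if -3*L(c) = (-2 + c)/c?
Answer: 9409/729 ≈ 12.907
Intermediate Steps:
L(c) = -(-2 + c)/(3*c)
(n(4) + L(-4 - 1*5))² = (4 + (2 - (-4 - 1*5))/(3*(-4 - 1*5)))² = (4 + (2 - (-4 - 5))/(3*(-4 - 5)))² = (4 + (⅓)*(2 - 1*(-9))/(-9))² = (4 + (⅓)*(-⅑)*(2 + 9))² = (4 + (⅓)*(-⅑)*11)² = (4 - 11/27)² = (97/27)² = 9409/729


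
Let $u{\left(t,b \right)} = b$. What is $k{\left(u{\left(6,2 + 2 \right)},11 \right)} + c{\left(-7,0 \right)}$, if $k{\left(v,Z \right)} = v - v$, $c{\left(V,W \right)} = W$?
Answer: $0$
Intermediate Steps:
$k{\left(v,Z \right)} = 0$
$k{\left(u{\left(6,2 + 2 \right)},11 \right)} + c{\left(-7,0 \right)} = 0 + 0 = 0$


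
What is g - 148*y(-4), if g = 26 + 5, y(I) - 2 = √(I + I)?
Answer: -265 - 296*I*√2 ≈ -265.0 - 418.61*I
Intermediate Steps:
y(I) = 2 + √2*√I (y(I) = 2 + √(I + I) = 2 + √(2*I) = 2 + √2*√I)
g = 31
g - 148*y(-4) = 31 - 148*(2 + √2*√(-4)) = 31 - 148*(2 + √2*(2*I)) = 31 - 148*(2 + 2*I*√2) = 31 + (-296 - 296*I*√2) = -265 - 296*I*√2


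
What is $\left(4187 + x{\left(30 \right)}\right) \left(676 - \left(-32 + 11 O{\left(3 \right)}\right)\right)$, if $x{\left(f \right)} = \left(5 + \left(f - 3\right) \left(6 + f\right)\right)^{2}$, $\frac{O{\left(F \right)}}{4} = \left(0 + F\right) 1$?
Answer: $552220416$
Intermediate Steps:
$O{\left(F \right)} = 4 F$ ($O{\left(F \right)} = 4 \left(0 + F\right) 1 = 4 F 1 = 4 F$)
$x{\left(f \right)} = \left(5 + \left(-3 + f\right) \left(6 + f\right)\right)^{2}$
$\left(4187 + x{\left(30 \right)}\right) \left(676 - \left(-32 + 11 O{\left(3 \right)}\right)\right) = \left(4187 + \left(-13 + 30^{2} + 3 \cdot 30\right)^{2}\right) \left(676 + \left(32 - 11 \cdot 4 \cdot 3\right)\right) = \left(4187 + \left(-13 + 900 + 90\right)^{2}\right) \left(676 + \left(32 - 132\right)\right) = \left(4187 + 977^{2}\right) \left(676 + \left(32 - 132\right)\right) = \left(4187 + 954529\right) \left(676 - 100\right) = 958716 \cdot 576 = 552220416$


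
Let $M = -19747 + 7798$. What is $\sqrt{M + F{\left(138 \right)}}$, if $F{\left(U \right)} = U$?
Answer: $i \sqrt{11811} \approx 108.68 i$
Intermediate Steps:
$M = -11949$
$\sqrt{M + F{\left(138 \right)}} = \sqrt{-11949 + 138} = \sqrt{-11811} = i \sqrt{11811}$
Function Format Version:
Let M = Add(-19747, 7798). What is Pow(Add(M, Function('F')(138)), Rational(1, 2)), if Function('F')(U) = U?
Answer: Mul(I, Pow(11811, Rational(1, 2))) ≈ Mul(108.68, I)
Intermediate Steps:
M = -11949
Pow(Add(M, Function('F')(138)), Rational(1, 2)) = Pow(Add(-11949, 138), Rational(1, 2)) = Pow(-11811, Rational(1, 2)) = Mul(I, Pow(11811, Rational(1, 2)))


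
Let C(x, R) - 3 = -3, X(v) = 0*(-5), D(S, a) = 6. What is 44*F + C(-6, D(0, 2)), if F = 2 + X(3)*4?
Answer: 88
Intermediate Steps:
X(v) = 0
C(x, R) = 0 (C(x, R) = 3 - 3 = 0)
F = 2 (F = 2 + 0*4 = 2 + 0 = 2)
44*F + C(-6, D(0, 2)) = 44*2 + 0 = 88 + 0 = 88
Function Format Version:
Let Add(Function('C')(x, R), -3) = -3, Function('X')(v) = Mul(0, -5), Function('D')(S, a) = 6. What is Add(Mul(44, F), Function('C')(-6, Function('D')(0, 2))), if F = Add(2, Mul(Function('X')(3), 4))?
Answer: 88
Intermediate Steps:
Function('X')(v) = 0
Function('C')(x, R) = 0 (Function('C')(x, R) = Add(3, -3) = 0)
F = 2 (F = Add(2, Mul(0, 4)) = Add(2, 0) = 2)
Add(Mul(44, F), Function('C')(-6, Function('D')(0, 2))) = Add(Mul(44, 2), 0) = Add(88, 0) = 88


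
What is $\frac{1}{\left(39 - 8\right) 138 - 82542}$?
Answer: $- \frac{1}{78264} \approx -1.2777 \cdot 10^{-5}$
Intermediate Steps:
$\frac{1}{\left(39 - 8\right) 138 - 82542} = \frac{1}{31 \cdot 138 - 82542} = \frac{1}{4278 - 82542} = \frac{1}{-78264} = - \frac{1}{78264}$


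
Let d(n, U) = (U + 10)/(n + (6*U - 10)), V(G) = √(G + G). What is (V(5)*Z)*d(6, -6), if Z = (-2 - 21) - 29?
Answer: 26*√10/5 ≈ 16.444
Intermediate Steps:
V(G) = √2*√G (V(G) = √(2*G) = √2*√G)
d(n, U) = (10 + U)/(-10 + n + 6*U) (d(n, U) = (10 + U)/(n + (-10 + 6*U)) = (10 + U)/(-10 + n + 6*U))
Z = -52 (Z = -23 - 29 = -52)
(V(5)*Z)*d(6, -6) = ((√2*√5)*(-52))*((10 - 6)/(-10 + 6 + 6*(-6))) = (√10*(-52))*(4/(-10 + 6 - 36)) = (-52*√10)*(4/(-40)) = (-52*√10)*(-1/40*4) = -52*√10*(-⅒) = 26*√10/5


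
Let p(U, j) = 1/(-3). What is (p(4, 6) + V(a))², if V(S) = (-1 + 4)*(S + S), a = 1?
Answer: 289/9 ≈ 32.111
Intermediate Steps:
p(U, j) = -⅓
V(S) = 6*S (V(S) = 3*(2*S) = 6*S)
(p(4, 6) + V(a))² = (-⅓ + 6*1)² = (-⅓ + 6)² = (17/3)² = 289/9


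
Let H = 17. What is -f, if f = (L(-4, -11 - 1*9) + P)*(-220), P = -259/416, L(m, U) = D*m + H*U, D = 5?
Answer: -8251045/104 ≈ -79337.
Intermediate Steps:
L(m, U) = 5*m + 17*U
P = -259/416 (P = -259*1/416 = -259/416 ≈ -0.62260)
f = 8251045/104 (f = ((5*(-4) + 17*(-11 - 1*9)) - 259/416)*(-220) = ((-20 + 17*(-11 - 9)) - 259/416)*(-220) = ((-20 + 17*(-20)) - 259/416)*(-220) = ((-20 - 340) - 259/416)*(-220) = (-360 - 259/416)*(-220) = -150019/416*(-220) = 8251045/104 ≈ 79337.)
-f = -1*8251045/104 = -8251045/104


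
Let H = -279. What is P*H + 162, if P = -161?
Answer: 45081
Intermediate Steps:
P*H + 162 = -161*(-279) + 162 = 44919 + 162 = 45081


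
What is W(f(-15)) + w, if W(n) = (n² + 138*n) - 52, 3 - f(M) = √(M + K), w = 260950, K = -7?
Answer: 261299 - 144*I*√22 ≈ 2.613e+5 - 675.42*I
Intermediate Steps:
f(M) = 3 - √(-7 + M) (f(M) = 3 - √(M - 7) = 3 - √(-7 + M))
W(n) = -52 + n² + 138*n
W(f(-15)) + w = (-52 + (3 - √(-7 - 15))² + 138*(3 - √(-7 - 15))) + 260950 = (-52 + (3 - √(-22))² + 138*(3 - √(-22))) + 260950 = (-52 + (3 - I*√22)² + 138*(3 - I*√22)) + 260950 = (-52 + (3 - I*√22)² + (414 - 138*I*√22)) + 260950 = (362 + (3 - I*√22)² - 138*I*√22) + 260950 = 261312 + (3 - I*√22)² - 138*I*√22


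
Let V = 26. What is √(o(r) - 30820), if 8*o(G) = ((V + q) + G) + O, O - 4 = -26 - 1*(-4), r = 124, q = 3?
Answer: 5*I*√19714/4 ≈ 175.51*I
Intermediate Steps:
O = -18 (O = 4 + (-26 - 1*(-4)) = 4 + (-26 + 4) = 4 - 22 = -18)
o(G) = 11/8 + G/8 (o(G) = (((26 + 3) + G) - 18)/8 = ((29 + G) - 18)/8 = (11 + G)/8 = 11/8 + G/8)
√(o(r) - 30820) = √((11/8 + (⅛)*124) - 30820) = √((11/8 + 31/2) - 30820) = √(135/8 - 30820) = √(-246425/8) = 5*I*√19714/4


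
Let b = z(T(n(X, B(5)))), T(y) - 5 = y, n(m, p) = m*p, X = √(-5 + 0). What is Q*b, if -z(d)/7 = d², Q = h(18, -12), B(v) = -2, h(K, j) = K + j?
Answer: -210 + 840*I*√5 ≈ -210.0 + 1878.3*I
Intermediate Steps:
X = I*√5 (X = √(-5) = I*√5 ≈ 2.2361*I)
Q = 6 (Q = 18 - 12 = 6)
T(y) = 5 + y
z(d) = -7*d²
b = -7*(5 - 2*I*√5)² (b = -7*(5 + (I*√5)*(-2))² = -7*(5 - 2*I*√5)² ≈ -35.0 + 313.05*I)
Q*b = 6*(-35 + 140*I*√5) = -210 + 840*I*√5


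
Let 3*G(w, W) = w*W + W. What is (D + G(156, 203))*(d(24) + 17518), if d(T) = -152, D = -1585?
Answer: 470896456/3 ≈ 1.5697e+8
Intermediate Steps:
G(w, W) = W/3 + W*w/3 (G(w, W) = (w*W + W)/3 = (W*w + W)/3 = (W + W*w)/3 = W/3 + W*w/3)
(D + G(156, 203))*(d(24) + 17518) = (-1585 + (1/3)*203*(1 + 156))*(-152 + 17518) = (-1585 + (1/3)*203*157)*17366 = (-1585 + 31871/3)*17366 = (27116/3)*17366 = 470896456/3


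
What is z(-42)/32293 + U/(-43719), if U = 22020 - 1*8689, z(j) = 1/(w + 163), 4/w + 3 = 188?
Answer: -4327793527094/14193003006351 ≈ -0.30492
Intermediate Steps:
w = 4/185 (w = 4/(-3 + 188) = 4/185 ≈ 0.021622)
z(j) = 185/30159 (z(j) = 1/(4/185 + 163) = 1/(30159/185) = 185/30159)
U = 13331 (U = 22020 - 8689 = 13331)
z(-42)/32293 + U/(-43719) = (185/30159)/32293 + 13331/(-43719) = (185/30159)*(1/32293) + 13331*(-1/43719) = 185/973924587 - 13331/43719 = -4327793527094/14193003006351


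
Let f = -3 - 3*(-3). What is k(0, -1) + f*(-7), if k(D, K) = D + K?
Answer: -43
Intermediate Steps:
f = 6 (f = -3 + 9 = 6)
k(0, -1) + f*(-7) = (0 - 1) + 6*(-7) = -1 - 42 = -43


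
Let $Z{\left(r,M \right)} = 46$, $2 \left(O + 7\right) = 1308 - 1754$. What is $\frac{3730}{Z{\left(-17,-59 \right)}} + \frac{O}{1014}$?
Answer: $\frac{942910}{11661} \approx 80.86$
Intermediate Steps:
$O = -230$ ($O = -7 + \frac{1308 - 1754}{2} = -7 + \frac{1}{2} \left(-446\right) = -7 - 223 = -230$)
$\frac{3730}{Z{\left(-17,-59 \right)}} + \frac{O}{1014} = \frac{3730}{46} - \frac{230}{1014} = 3730 \cdot \frac{1}{46} - \frac{115}{507} = \frac{1865}{23} - \frac{115}{507} = \frac{942910}{11661}$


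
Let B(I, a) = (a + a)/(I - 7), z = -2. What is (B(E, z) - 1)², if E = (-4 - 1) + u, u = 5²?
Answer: 289/169 ≈ 1.7101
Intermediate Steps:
u = 25
E = 20 (E = (-4 - 1) + 25 = -5 + 25 = 20)
B(I, a) = 2*a/(-7 + I) (B(I, a) = (2*a)/(-7 + I) = 2*a/(-7 + I))
(B(E, z) - 1)² = (2*(-2)/(-7 + 20) - 1)² = (2*(-2)/13 - 1)² = (2*(-2)*(1/13) - 1)² = (-4/13 - 1)² = (-17/13)² = 289/169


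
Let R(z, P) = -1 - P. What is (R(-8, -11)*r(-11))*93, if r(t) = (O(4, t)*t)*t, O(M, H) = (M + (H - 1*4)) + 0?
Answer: -1237830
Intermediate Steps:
O(M, H) = -4 + H + M (O(M, H) = (M + (H - 4)) + 0 = (M + (-4 + H)) + 0 = (-4 + H + M) + 0 = -4 + H + M)
r(t) = t³ (r(t) = ((-4 + t + 4)*t)*t = (t*t)*t = t²*t = t³)
(R(-8, -11)*r(-11))*93 = ((-1 - 1*(-11))*(-11)³)*93 = ((-1 + 11)*(-1331))*93 = (10*(-1331))*93 = -13310*93 = -1237830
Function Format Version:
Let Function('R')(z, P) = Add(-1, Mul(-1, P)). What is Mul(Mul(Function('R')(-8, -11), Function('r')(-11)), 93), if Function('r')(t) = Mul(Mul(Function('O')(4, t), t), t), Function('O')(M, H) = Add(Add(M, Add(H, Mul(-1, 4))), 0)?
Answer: -1237830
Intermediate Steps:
Function('O')(M, H) = Add(-4, H, M) (Function('O')(M, H) = Add(Add(M, Add(H, -4)), 0) = Add(Add(M, Add(-4, H)), 0) = Add(Add(-4, H, M), 0) = Add(-4, H, M))
Function('r')(t) = Pow(t, 3) (Function('r')(t) = Mul(Mul(Add(-4, t, 4), t), t) = Mul(Mul(t, t), t) = Mul(Pow(t, 2), t) = Pow(t, 3))
Mul(Mul(Function('R')(-8, -11), Function('r')(-11)), 93) = Mul(Mul(Add(-1, Mul(-1, -11)), Pow(-11, 3)), 93) = Mul(Mul(Add(-1, 11), -1331), 93) = Mul(Mul(10, -1331), 93) = Mul(-13310, 93) = -1237830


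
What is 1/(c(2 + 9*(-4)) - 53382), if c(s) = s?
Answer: -1/53416 ≈ -1.8721e-5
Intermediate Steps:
1/(c(2 + 9*(-4)) - 53382) = 1/((2 + 9*(-4)) - 53382) = 1/((2 - 36) - 53382) = 1/(-34 - 53382) = 1/(-53416) = -1/53416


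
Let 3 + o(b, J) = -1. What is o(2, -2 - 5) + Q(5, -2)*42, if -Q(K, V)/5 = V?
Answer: 416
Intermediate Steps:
Q(K, V) = -5*V
o(b, J) = -4 (o(b, J) = -3 - 1 = -4)
o(2, -2 - 5) + Q(5, -2)*42 = -4 - 5*(-2)*42 = -4 + 10*42 = -4 + 420 = 416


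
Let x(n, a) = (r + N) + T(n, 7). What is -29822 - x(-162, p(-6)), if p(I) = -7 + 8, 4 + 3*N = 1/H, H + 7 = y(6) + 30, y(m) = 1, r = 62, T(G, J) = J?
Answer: -2152057/72 ≈ -29890.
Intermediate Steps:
H = 24 (H = -7 + (1 + 30) = -7 + 31 = 24)
N = -95/72 (N = -4/3 + (⅓)/24 = -4/3 + (⅓)*(1/24) = -4/3 + 1/72 = -95/72 ≈ -1.3194)
p(I) = 1
x(n, a) = 4873/72 (x(n, a) = (62 - 95/72) + 7 = 4369/72 + 7 = 4873/72)
-29822 - x(-162, p(-6)) = -29822 - 1*4873/72 = -29822 - 4873/72 = -2152057/72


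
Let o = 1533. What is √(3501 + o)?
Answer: √5034 ≈ 70.951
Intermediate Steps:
√(3501 + o) = √(3501 + 1533) = √5034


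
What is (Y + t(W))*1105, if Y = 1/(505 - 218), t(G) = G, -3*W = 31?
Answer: -9827870/861 ≈ -11414.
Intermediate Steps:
W = -31/3 (W = -⅓*31 = -31/3 ≈ -10.333)
Y = 1/287 ≈ 0.0034843
(Y + t(W))*1105 = (1/287 - 31/3)*1105 = -8894/861*1105 = -9827870/861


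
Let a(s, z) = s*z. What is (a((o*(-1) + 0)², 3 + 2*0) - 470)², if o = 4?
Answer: 178084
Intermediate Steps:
(a((o*(-1) + 0)², 3 + 2*0) - 470)² = ((4*(-1) + 0)²*(3 + 2*0) - 470)² = ((-4 + 0)²*(3 + 0) - 470)² = ((-4)²*3 - 470)² = (16*3 - 470)² = (48 - 470)² = (-422)² = 178084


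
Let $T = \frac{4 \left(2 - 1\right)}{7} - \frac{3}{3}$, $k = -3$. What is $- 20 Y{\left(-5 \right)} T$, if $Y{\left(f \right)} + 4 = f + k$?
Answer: $- \frac{720}{7} \approx -102.86$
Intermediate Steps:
$Y{\left(f \right)} = -7 + f$ ($Y{\left(f \right)} = -4 + \left(f - 3\right) = -4 + \left(-3 + f\right) = -7 + f$)
$T = - \frac{3}{7}$ ($T = 4 \cdot 1 \cdot \frac{1}{7} - 1 = 4 \cdot \frac{1}{7} - 1 = \frac{4}{7} - 1 = - \frac{3}{7} \approx -0.42857$)
$- 20 Y{\left(-5 \right)} T = - 20 \left(-7 - 5\right) \left(- \frac{3}{7}\right) = \left(-20\right) \left(-12\right) \left(- \frac{3}{7}\right) = 240 \left(- \frac{3}{7}\right) = - \frac{720}{7}$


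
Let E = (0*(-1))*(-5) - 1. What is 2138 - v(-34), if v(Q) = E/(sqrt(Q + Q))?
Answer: 2138 - I*sqrt(17)/34 ≈ 2138.0 - 0.12127*I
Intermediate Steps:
E = -1 (E = 0*(-5) - 1 = 0 - 1 = -1)
v(Q) = -sqrt(2)/(2*sqrt(Q)) (v(Q) = -1/(sqrt(Q + Q)) = -1/(sqrt(2*Q)) = -1/(sqrt(2)*sqrt(Q)) = -sqrt(2)/(2*sqrt(Q)))
2138 - v(-34) = 2138 - (-1)*sqrt(2)/(2*sqrt(-34)) = 2138 - (-1)*sqrt(2)*(-I*sqrt(34)/34)/2 = 2138 - I*sqrt(17)/34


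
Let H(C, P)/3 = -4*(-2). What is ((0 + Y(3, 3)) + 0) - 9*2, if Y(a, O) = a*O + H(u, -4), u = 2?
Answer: 15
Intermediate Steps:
H(C, P) = 24 (H(C, P) = 3*(-4*(-2)) = 3*8 = 24)
Y(a, O) = 24 + O*a (Y(a, O) = a*O + 24 = O*a + 24 = 24 + O*a)
((0 + Y(3, 3)) + 0) - 9*2 = ((0 + (24 + 3*3)) + 0) - 9*2 = ((0 + (24 + 9)) + 0) - 18 = ((0 + 33) + 0) - 18 = (33 + 0) - 18 = 33 - 18 = 15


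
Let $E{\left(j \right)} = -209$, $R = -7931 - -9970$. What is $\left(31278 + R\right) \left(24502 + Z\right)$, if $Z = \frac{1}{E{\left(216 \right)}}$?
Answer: $\frac{170613591689}{209} \approx 8.1633 \cdot 10^{8}$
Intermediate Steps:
$R = 2039$ ($R = -7931 + 9970 = 2039$)
$Z = - \frac{1}{209}$ ($Z = \frac{1}{-209} = - \frac{1}{209} \approx -0.0047847$)
$\left(31278 + R\right) \left(24502 + Z\right) = \left(31278 + 2039\right) \left(24502 - \frac{1}{209}\right) = 33317 \cdot \frac{5120917}{209} = \frac{170613591689}{209}$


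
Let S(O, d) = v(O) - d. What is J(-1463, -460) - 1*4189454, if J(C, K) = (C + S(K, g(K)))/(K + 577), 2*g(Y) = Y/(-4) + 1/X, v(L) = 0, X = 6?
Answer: -5882011663/1404 ≈ -4.1895e+6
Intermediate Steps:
g(Y) = 1/12 - Y/8 (g(Y) = (Y/(-4) + 1/6)/2 = (Y*(-¼) + 1*(⅙))/2 = (-Y/4 + ⅙)/2 = (⅙ - Y/4)/2 = 1/12 - Y/8)
S(O, d) = -d (S(O, d) = 0 - d = -d)
J(C, K) = (-1/12 + C + K/8)/(577 + K) (J(C, K) = (C - (1/12 - K/8))/(K + 577) = (C + (-1/12 + K/8))/(577 + K) = (-1/12 + C + K/8)/(577 + K))
J(-1463, -460) - 1*4189454 = (-1/12 - 1463 + (⅛)*(-460))/(577 - 460) - 1*4189454 = (-1/12 - 1463 - 115/2)/117 - 4189454 = (1/117)*(-18247/12) - 4189454 = -18247/1404 - 4189454 = -5882011663/1404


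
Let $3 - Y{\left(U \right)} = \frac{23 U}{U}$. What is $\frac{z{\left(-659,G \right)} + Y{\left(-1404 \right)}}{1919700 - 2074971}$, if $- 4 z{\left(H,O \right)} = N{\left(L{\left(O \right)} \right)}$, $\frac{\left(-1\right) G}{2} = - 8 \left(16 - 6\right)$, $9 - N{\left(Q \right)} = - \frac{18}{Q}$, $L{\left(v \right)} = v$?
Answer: $\frac{7129}{49686720} \approx 0.00014348$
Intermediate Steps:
$N{\left(Q \right)} = 9 + \frac{18}{Q}$ ($N{\left(Q \right)} = 9 - - \frac{18}{Q} = 9 + \frac{18}{Q}$)
$G = 160$ ($G = - 2 \left(- 8 \left(16 - 6\right)\right) = - 2 \left(\left(-8\right) 10\right) = \left(-2\right) \left(-80\right) = 160$)
$z{\left(H,O \right)} = - \frac{9}{4} - \frac{9}{2 O}$ ($z{\left(H,O \right)} = - \frac{9 + \frac{18}{O}}{4} = - \frac{9}{4} - \frac{9}{2 O}$)
$Y{\left(U \right)} = -20$ ($Y{\left(U \right)} = 3 - \frac{23 U}{U} = 3 - 23 = -20$)
$\frac{z{\left(-659,G \right)} + Y{\left(-1404 \right)}}{1919700 - 2074971} = \frac{\frac{9 \left(-2 - 160\right)}{4 \cdot 160} - 20}{1919700 - 2074971} = \frac{\frac{9}{4} \cdot \frac{1}{160} \left(-2 - 160\right) - 20}{-155271} = \left(\frac{9}{4} \cdot \frac{1}{160} \left(-162\right) - 20\right) \left(- \frac{1}{155271}\right) = \left(- \frac{729}{320} - 20\right) \left(- \frac{1}{155271}\right) = \left(- \frac{7129}{320}\right) \left(- \frac{1}{155271}\right) = \frac{7129}{49686720}$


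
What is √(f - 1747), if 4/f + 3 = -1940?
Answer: 5*I*√263814711/1943 ≈ 41.797*I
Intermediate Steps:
f = -4/1943 (f = 4/(-3 - 1940) = 4/(-1943) = 4*(-1/1943) = -4/1943 ≈ -0.0020587)
√(f - 1747) = √(-4/1943 - 1747) = √(-3394425/1943) = 5*I*√263814711/1943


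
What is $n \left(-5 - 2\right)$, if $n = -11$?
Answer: $77$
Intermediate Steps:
$n \left(-5 - 2\right) = - 11 \left(-5 - 2\right) = \left(-11\right) \left(-7\right) = 77$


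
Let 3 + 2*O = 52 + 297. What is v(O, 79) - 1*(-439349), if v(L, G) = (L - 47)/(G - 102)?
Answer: 10104901/23 ≈ 4.3934e+5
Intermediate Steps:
O = 173 (O = -3/2 + (52 + 297)/2 = -3/2 + (½)*349 = -3/2 + 349/2 = 173)
v(L, G) = (-47 + L)/(-102 + G)
v(O, 79) - 1*(-439349) = (-47 + 173)/(-102 + 79) - 1*(-439349) = 126/(-23) + 439349 = -1/23*126 + 439349 = -126/23 + 439349 = 10104901/23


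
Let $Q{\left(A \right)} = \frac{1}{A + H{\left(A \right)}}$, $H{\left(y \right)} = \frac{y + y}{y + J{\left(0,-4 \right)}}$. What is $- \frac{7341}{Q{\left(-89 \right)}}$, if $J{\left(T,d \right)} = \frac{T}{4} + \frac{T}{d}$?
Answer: $638667$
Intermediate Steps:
$J{\left(T,d \right)} = \frac{T}{4} + \frac{T}{d}$ ($J{\left(T,d \right)} = T \frac{1}{4} + \frac{T}{d} = \frac{T}{4} + \frac{T}{d}$)
$H{\left(y \right)} = 2$ ($H{\left(y \right)} = \frac{y + y}{y + \left(\frac{1}{4} \cdot 0 + \frac{0}{-4}\right)} = \frac{2 y}{y + \left(0 + 0 \left(- \frac{1}{4}\right)\right)} = \frac{2 y}{y + \left(0 + 0\right)} = \frac{2 y}{y + 0} = \frac{2 y}{y} = 2$)
$Q{\left(A \right)} = \frac{1}{2 + A}$ ($Q{\left(A \right)} = \frac{1}{A + 2} = \frac{1}{2 + A}$)
$- \frac{7341}{Q{\left(-89 \right)}} = - \frac{7341}{\frac{1}{2 - 89}} = - \frac{7341}{\frac{1}{-87}} = - \frac{7341}{- \frac{1}{87}} = \left(-7341\right) \left(-87\right) = 638667$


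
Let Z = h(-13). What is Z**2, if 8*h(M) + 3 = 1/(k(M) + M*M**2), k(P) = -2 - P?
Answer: 43020481/305830144 ≈ 0.14067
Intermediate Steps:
h(M) = -3/8 + 1/(8*(-2 + M**3 - M)) (h(M) = -3/8 + 1/(8*((-2 - M) + M*M**2)) = -3/8 + 1/(8*((-2 - M) + M**3)) = -3/8 + 1/(8*(-2 + M**3 - M)))
Z = -6559/17488 (Z = (-7 - 3*(-13) + 3*(-13)**3)/(8*(2 - 13 - 1*(-13)**3)) = (-7 + 39 + 3*(-2197))/(8*(2 - 13 - 1*(-2197))) = (-7 + 39 - 6591)/(8*(2 - 13 + 2197)) = (1/8)*(-6559)/2186 = (1/8)*(1/2186)*(-6559) = -6559/17488 ≈ -0.37506)
Z**2 = (-6559/17488)**2 = 43020481/305830144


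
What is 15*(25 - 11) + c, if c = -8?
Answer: 202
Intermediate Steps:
15*(25 - 11) + c = 15*(25 - 11) - 8 = 15*14 - 8 = 210 - 8 = 202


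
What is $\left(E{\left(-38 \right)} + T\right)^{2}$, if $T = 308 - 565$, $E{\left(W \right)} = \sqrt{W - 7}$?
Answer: $66004 - 1542 i \sqrt{5} \approx 66004.0 - 3448.0 i$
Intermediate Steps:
$E{\left(W \right)} = \sqrt{-7 + W}$
$T = -257$ ($T = 308 - 565 = -257$)
$\left(E{\left(-38 \right)} + T\right)^{2} = \left(\sqrt{-7 - 38} - 257\right)^{2} = \left(\sqrt{-45} - 257\right)^{2} = \left(3 i \sqrt{5} - 257\right)^{2} = \left(-257 + 3 i \sqrt{5}\right)^{2}$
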